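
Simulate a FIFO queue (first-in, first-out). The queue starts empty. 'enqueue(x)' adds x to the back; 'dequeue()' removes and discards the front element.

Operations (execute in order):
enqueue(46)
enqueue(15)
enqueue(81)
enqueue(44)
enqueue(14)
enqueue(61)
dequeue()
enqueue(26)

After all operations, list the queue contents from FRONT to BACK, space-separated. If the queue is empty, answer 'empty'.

Answer: 15 81 44 14 61 26

Derivation:
enqueue(46): [46]
enqueue(15): [46, 15]
enqueue(81): [46, 15, 81]
enqueue(44): [46, 15, 81, 44]
enqueue(14): [46, 15, 81, 44, 14]
enqueue(61): [46, 15, 81, 44, 14, 61]
dequeue(): [15, 81, 44, 14, 61]
enqueue(26): [15, 81, 44, 14, 61, 26]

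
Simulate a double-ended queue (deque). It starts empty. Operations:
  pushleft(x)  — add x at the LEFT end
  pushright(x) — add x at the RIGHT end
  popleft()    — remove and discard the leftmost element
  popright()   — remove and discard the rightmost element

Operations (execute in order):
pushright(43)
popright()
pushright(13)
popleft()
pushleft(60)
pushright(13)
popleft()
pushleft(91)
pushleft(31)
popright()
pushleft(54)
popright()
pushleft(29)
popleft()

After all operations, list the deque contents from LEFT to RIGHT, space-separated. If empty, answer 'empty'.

pushright(43): [43]
popright(): []
pushright(13): [13]
popleft(): []
pushleft(60): [60]
pushright(13): [60, 13]
popleft(): [13]
pushleft(91): [91, 13]
pushleft(31): [31, 91, 13]
popright(): [31, 91]
pushleft(54): [54, 31, 91]
popright(): [54, 31]
pushleft(29): [29, 54, 31]
popleft(): [54, 31]

Answer: 54 31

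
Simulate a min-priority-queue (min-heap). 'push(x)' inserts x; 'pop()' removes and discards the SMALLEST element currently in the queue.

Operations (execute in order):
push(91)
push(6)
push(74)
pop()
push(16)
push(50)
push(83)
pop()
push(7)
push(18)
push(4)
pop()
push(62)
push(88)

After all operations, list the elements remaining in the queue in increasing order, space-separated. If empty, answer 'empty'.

Answer: 7 18 50 62 74 83 88 91

Derivation:
push(91): heap contents = [91]
push(6): heap contents = [6, 91]
push(74): heap contents = [6, 74, 91]
pop() → 6: heap contents = [74, 91]
push(16): heap contents = [16, 74, 91]
push(50): heap contents = [16, 50, 74, 91]
push(83): heap contents = [16, 50, 74, 83, 91]
pop() → 16: heap contents = [50, 74, 83, 91]
push(7): heap contents = [7, 50, 74, 83, 91]
push(18): heap contents = [7, 18, 50, 74, 83, 91]
push(4): heap contents = [4, 7, 18, 50, 74, 83, 91]
pop() → 4: heap contents = [7, 18, 50, 74, 83, 91]
push(62): heap contents = [7, 18, 50, 62, 74, 83, 91]
push(88): heap contents = [7, 18, 50, 62, 74, 83, 88, 91]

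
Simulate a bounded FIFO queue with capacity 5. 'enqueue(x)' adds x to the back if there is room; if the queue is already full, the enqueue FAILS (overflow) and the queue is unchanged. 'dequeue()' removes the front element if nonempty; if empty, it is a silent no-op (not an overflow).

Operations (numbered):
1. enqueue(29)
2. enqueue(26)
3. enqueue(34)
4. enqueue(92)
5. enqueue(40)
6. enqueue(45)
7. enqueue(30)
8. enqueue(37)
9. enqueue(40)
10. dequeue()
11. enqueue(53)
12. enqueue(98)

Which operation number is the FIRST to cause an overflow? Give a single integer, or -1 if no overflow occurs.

1. enqueue(29): size=1
2. enqueue(26): size=2
3. enqueue(34): size=3
4. enqueue(92): size=4
5. enqueue(40): size=5
6. enqueue(45): size=5=cap → OVERFLOW (fail)
7. enqueue(30): size=5=cap → OVERFLOW (fail)
8. enqueue(37): size=5=cap → OVERFLOW (fail)
9. enqueue(40): size=5=cap → OVERFLOW (fail)
10. dequeue(): size=4
11. enqueue(53): size=5
12. enqueue(98): size=5=cap → OVERFLOW (fail)

Answer: 6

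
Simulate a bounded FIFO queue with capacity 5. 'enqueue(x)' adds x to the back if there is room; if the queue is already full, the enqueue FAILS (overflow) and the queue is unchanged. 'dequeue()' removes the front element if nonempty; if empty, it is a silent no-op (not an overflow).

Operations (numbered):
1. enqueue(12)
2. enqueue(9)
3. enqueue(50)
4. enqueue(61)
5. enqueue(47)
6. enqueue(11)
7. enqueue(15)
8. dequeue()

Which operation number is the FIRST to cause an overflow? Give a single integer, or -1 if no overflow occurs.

1. enqueue(12): size=1
2. enqueue(9): size=2
3. enqueue(50): size=3
4. enqueue(61): size=4
5. enqueue(47): size=5
6. enqueue(11): size=5=cap → OVERFLOW (fail)
7. enqueue(15): size=5=cap → OVERFLOW (fail)
8. dequeue(): size=4

Answer: 6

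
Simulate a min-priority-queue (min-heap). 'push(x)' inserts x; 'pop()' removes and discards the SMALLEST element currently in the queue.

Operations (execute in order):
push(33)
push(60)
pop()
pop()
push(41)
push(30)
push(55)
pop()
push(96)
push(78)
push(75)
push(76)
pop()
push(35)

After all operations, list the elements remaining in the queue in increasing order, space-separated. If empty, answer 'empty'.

Answer: 35 55 75 76 78 96

Derivation:
push(33): heap contents = [33]
push(60): heap contents = [33, 60]
pop() → 33: heap contents = [60]
pop() → 60: heap contents = []
push(41): heap contents = [41]
push(30): heap contents = [30, 41]
push(55): heap contents = [30, 41, 55]
pop() → 30: heap contents = [41, 55]
push(96): heap contents = [41, 55, 96]
push(78): heap contents = [41, 55, 78, 96]
push(75): heap contents = [41, 55, 75, 78, 96]
push(76): heap contents = [41, 55, 75, 76, 78, 96]
pop() → 41: heap contents = [55, 75, 76, 78, 96]
push(35): heap contents = [35, 55, 75, 76, 78, 96]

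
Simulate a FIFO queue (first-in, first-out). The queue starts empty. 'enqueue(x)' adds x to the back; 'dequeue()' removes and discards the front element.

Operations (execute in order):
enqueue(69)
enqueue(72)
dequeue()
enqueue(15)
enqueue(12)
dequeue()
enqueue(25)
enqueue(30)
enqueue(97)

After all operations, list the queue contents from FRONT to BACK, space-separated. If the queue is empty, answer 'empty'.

Answer: 15 12 25 30 97

Derivation:
enqueue(69): [69]
enqueue(72): [69, 72]
dequeue(): [72]
enqueue(15): [72, 15]
enqueue(12): [72, 15, 12]
dequeue(): [15, 12]
enqueue(25): [15, 12, 25]
enqueue(30): [15, 12, 25, 30]
enqueue(97): [15, 12, 25, 30, 97]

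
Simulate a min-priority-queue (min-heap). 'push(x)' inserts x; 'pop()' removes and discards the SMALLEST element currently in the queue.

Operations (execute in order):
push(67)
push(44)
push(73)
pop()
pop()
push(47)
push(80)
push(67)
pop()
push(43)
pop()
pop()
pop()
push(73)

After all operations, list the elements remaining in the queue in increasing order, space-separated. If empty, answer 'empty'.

Answer: 73 80

Derivation:
push(67): heap contents = [67]
push(44): heap contents = [44, 67]
push(73): heap contents = [44, 67, 73]
pop() → 44: heap contents = [67, 73]
pop() → 67: heap contents = [73]
push(47): heap contents = [47, 73]
push(80): heap contents = [47, 73, 80]
push(67): heap contents = [47, 67, 73, 80]
pop() → 47: heap contents = [67, 73, 80]
push(43): heap contents = [43, 67, 73, 80]
pop() → 43: heap contents = [67, 73, 80]
pop() → 67: heap contents = [73, 80]
pop() → 73: heap contents = [80]
push(73): heap contents = [73, 80]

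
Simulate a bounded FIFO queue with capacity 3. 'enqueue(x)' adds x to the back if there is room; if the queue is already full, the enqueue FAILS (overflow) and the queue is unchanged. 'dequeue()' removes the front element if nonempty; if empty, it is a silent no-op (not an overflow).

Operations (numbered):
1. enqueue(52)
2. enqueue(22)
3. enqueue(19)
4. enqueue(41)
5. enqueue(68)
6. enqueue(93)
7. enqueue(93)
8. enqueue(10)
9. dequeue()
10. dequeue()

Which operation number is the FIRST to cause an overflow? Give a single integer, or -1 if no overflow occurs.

1. enqueue(52): size=1
2. enqueue(22): size=2
3. enqueue(19): size=3
4. enqueue(41): size=3=cap → OVERFLOW (fail)
5. enqueue(68): size=3=cap → OVERFLOW (fail)
6. enqueue(93): size=3=cap → OVERFLOW (fail)
7. enqueue(93): size=3=cap → OVERFLOW (fail)
8. enqueue(10): size=3=cap → OVERFLOW (fail)
9. dequeue(): size=2
10. dequeue(): size=1

Answer: 4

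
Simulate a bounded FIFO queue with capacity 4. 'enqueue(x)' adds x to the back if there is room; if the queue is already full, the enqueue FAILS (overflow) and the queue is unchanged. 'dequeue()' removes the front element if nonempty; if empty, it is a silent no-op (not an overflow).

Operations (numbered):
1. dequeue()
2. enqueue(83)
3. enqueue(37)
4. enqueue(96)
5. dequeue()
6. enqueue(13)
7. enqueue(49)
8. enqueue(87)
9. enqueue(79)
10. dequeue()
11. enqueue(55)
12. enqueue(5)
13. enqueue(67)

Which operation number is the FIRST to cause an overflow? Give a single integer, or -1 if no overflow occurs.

1. dequeue(): empty, no-op, size=0
2. enqueue(83): size=1
3. enqueue(37): size=2
4. enqueue(96): size=3
5. dequeue(): size=2
6. enqueue(13): size=3
7. enqueue(49): size=4
8. enqueue(87): size=4=cap → OVERFLOW (fail)
9. enqueue(79): size=4=cap → OVERFLOW (fail)
10. dequeue(): size=3
11. enqueue(55): size=4
12. enqueue(5): size=4=cap → OVERFLOW (fail)
13. enqueue(67): size=4=cap → OVERFLOW (fail)

Answer: 8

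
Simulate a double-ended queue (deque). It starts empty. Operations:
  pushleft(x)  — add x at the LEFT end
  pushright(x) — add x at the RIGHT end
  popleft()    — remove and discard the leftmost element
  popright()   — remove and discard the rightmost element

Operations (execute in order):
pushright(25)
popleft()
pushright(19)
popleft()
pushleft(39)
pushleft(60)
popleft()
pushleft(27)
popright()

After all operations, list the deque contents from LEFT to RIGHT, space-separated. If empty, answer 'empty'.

Answer: 27

Derivation:
pushright(25): [25]
popleft(): []
pushright(19): [19]
popleft(): []
pushleft(39): [39]
pushleft(60): [60, 39]
popleft(): [39]
pushleft(27): [27, 39]
popright(): [27]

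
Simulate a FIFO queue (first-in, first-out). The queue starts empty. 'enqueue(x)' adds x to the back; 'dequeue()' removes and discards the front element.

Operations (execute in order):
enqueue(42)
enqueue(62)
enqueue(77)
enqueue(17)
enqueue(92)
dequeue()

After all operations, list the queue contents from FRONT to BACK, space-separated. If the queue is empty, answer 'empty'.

Answer: 62 77 17 92

Derivation:
enqueue(42): [42]
enqueue(62): [42, 62]
enqueue(77): [42, 62, 77]
enqueue(17): [42, 62, 77, 17]
enqueue(92): [42, 62, 77, 17, 92]
dequeue(): [62, 77, 17, 92]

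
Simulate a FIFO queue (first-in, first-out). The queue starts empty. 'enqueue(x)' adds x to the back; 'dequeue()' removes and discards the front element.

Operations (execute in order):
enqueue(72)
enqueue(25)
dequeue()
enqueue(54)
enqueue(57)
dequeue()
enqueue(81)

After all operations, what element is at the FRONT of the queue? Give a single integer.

Answer: 54

Derivation:
enqueue(72): queue = [72]
enqueue(25): queue = [72, 25]
dequeue(): queue = [25]
enqueue(54): queue = [25, 54]
enqueue(57): queue = [25, 54, 57]
dequeue(): queue = [54, 57]
enqueue(81): queue = [54, 57, 81]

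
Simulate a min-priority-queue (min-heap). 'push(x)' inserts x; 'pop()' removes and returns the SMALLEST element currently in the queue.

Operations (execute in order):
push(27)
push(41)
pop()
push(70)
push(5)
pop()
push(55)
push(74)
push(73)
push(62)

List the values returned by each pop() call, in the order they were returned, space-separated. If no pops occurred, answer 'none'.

Answer: 27 5

Derivation:
push(27): heap contents = [27]
push(41): heap contents = [27, 41]
pop() → 27: heap contents = [41]
push(70): heap contents = [41, 70]
push(5): heap contents = [5, 41, 70]
pop() → 5: heap contents = [41, 70]
push(55): heap contents = [41, 55, 70]
push(74): heap contents = [41, 55, 70, 74]
push(73): heap contents = [41, 55, 70, 73, 74]
push(62): heap contents = [41, 55, 62, 70, 73, 74]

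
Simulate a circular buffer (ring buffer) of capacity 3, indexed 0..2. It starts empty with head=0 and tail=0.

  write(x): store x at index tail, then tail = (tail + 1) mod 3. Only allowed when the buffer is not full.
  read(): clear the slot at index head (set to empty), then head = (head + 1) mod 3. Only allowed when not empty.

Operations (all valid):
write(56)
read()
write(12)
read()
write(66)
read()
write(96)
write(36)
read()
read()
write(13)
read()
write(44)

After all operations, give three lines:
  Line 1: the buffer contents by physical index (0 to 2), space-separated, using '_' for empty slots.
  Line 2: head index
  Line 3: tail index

write(56): buf=[56 _ _], head=0, tail=1, size=1
read(): buf=[_ _ _], head=1, tail=1, size=0
write(12): buf=[_ 12 _], head=1, tail=2, size=1
read(): buf=[_ _ _], head=2, tail=2, size=0
write(66): buf=[_ _ 66], head=2, tail=0, size=1
read(): buf=[_ _ _], head=0, tail=0, size=0
write(96): buf=[96 _ _], head=0, tail=1, size=1
write(36): buf=[96 36 _], head=0, tail=2, size=2
read(): buf=[_ 36 _], head=1, tail=2, size=1
read(): buf=[_ _ _], head=2, tail=2, size=0
write(13): buf=[_ _ 13], head=2, tail=0, size=1
read(): buf=[_ _ _], head=0, tail=0, size=0
write(44): buf=[44 _ _], head=0, tail=1, size=1

Answer: 44 _ _
0
1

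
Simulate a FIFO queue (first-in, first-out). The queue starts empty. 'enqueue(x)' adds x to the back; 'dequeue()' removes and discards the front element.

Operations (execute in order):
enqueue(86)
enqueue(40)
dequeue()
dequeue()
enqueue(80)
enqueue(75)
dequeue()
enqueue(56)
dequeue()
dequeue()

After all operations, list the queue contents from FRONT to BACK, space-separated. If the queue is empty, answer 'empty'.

Answer: empty

Derivation:
enqueue(86): [86]
enqueue(40): [86, 40]
dequeue(): [40]
dequeue(): []
enqueue(80): [80]
enqueue(75): [80, 75]
dequeue(): [75]
enqueue(56): [75, 56]
dequeue(): [56]
dequeue(): []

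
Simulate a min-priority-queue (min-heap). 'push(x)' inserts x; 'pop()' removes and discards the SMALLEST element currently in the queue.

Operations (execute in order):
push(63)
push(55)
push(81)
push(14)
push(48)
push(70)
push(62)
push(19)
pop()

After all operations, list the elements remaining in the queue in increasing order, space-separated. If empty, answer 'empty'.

Answer: 19 48 55 62 63 70 81

Derivation:
push(63): heap contents = [63]
push(55): heap contents = [55, 63]
push(81): heap contents = [55, 63, 81]
push(14): heap contents = [14, 55, 63, 81]
push(48): heap contents = [14, 48, 55, 63, 81]
push(70): heap contents = [14, 48, 55, 63, 70, 81]
push(62): heap contents = [14, 48, 55, 62, 63, 70, 81]
push(19): heap contents = [14, 19, 48, 55, 62, 63, 70, 81]
pop() → 14: heap contents = [19, 48, 55, 62, 63, 70, 81]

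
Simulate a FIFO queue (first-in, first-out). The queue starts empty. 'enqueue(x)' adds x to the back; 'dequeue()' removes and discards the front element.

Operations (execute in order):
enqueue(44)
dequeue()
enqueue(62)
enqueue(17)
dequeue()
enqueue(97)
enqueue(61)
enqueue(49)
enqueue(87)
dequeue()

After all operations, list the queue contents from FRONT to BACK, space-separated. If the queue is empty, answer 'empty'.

enqueue(44): [44]
dequeue(): []
enqueue(62): [62]
enqueue(17): [62, 17]
dequeue(): [17]
enqueue(97): [17, 97]
enqueue(61): [17, 97, 61]
enqueue(49): [17, 97, 61, 49]
enqueue(87): [17, 97, 61, 49, 87]
dequeue(): [97, 61, 49, 87]

Answer: 97 61 49 87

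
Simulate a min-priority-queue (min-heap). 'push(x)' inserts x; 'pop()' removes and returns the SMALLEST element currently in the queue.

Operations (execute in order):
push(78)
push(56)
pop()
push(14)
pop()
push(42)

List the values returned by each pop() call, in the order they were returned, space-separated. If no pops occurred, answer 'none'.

Answer: 56 14

Derivation:
push(78): heap contents = [78]
push(56): heap contents = [56, 78]
pop() → 56: heap contents = [78]
push(14): heap contents = [14, 78]
pop() → 14: heap contents = [78]
push(42): heap contents = [42, 78]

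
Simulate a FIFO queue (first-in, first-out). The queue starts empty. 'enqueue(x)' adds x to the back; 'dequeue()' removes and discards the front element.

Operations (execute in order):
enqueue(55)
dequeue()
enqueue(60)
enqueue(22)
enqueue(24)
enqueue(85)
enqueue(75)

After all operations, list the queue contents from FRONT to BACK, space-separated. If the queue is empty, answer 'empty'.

Answer: 60 22 24 85 75

Derivation:
enqueue(55): [55]
dequeue(): []
enqueue(60): [60]
enqueue(22): [60, 22]
enqueue(24): [60, 22, 24]
enqueue(85): [60, 22, 24, 85]
enqueue(75): [60, 22, 24, 85, 75]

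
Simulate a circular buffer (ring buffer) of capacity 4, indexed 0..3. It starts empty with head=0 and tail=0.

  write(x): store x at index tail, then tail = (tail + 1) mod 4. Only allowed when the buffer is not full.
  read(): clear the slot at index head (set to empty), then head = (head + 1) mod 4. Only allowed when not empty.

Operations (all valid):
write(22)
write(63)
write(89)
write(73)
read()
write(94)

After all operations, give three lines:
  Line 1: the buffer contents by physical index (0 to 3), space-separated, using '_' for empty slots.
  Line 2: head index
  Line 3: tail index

write(22): buf=[22 _ _ _], head=0, tail=1, size=1
write(63): buf=[22 63 _ _], head=0, tail=2, size=2
write(89): buf=[22 63 89 _], head=0, tail=3, size=3
write(73): buf=[22 63 89 73], head=0, tail=0, size=4
read(): buf=[_ 63 89 73], head=1, tail=0, size=3
write(94): buf=[94 63 89 73], head=1, tail=1, size=4

Answer: 94 63 89 73
1
1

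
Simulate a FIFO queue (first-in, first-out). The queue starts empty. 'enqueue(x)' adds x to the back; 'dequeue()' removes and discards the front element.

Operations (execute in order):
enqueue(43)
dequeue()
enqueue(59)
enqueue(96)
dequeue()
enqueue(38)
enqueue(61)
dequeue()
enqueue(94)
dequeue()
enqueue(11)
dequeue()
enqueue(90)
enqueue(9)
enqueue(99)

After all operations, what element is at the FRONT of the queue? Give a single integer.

enqueue(43): queue = [43]
dequeue(): queue = []
enqueue(59): queue = [59]
enqueue(96): queue = [59, 96]
dequeue(): queue = [96]
enqueue(38): queue = [96, 38]
enqueue(61): queue = [96, 38, 61]
dequeue(): queue = [38, 61]
enqueue(94): queue = [38, 61, 94]
dequeue(): queue = [61, 94]
enqueue(11): queue = [61, 94, 11]
dequeue(): queue = [94, 11]
enqueue(90): queue = [94, 11, 90]
enqueue(9): queue = [94, 11, 90, 9]
enqueue(99): queue = [94, 11, 90, 9, 99]

Answer: 94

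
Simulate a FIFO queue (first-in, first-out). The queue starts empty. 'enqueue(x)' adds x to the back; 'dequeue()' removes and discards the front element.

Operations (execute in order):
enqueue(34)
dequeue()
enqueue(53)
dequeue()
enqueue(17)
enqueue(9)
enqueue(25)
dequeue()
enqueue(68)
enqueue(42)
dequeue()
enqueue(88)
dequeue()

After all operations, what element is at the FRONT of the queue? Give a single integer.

enqueue(34): queue = [34]
dequeue(): queue = []
enqueue(53): queue = [53]
dequeue(): queue = []
enqueue(17): queue = [17]
enqueue(9): queue = [17, 9]
enqueue(25): queue = [17, 9, 25]
dequeue(): queue = [9, 25]
enqueue(68): queue = [9, 25, 68]
enqueue(42): queue = [9, 25, 68, 42]
dequeue(): queue = [25, 68, 42]
enqueue(88): queue = [25, 68, 42, 88]
dequeue(): queue = [68, 42, 88]

Answer: 68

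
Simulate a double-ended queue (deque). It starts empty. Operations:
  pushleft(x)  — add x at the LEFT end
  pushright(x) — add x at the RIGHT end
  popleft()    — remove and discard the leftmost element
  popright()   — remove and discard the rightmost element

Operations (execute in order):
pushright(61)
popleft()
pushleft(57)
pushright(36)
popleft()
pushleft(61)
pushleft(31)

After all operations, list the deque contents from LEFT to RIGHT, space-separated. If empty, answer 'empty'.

Answer: 31 61 36

Derivation:
pushright(61): [61]
popleft(): []
pushleft(57): [57]
pushright(36): [57, 36]
popleft(): [36]
pushleft(61): [61, 36]
pushleft(31): [31, 61, 36]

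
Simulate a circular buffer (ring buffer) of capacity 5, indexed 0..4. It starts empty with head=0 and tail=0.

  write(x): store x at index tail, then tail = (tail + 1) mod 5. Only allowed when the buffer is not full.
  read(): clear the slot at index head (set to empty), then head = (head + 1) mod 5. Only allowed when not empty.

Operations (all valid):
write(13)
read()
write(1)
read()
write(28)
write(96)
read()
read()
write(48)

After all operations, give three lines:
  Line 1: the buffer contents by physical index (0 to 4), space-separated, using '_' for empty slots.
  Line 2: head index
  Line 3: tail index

write(13): buf=[13 _ _ _ _], head=0, tail=1, size=1
read(): buf=[_ _ _ _ _], head=1, tail=1, size=0
write(1): buf=[_ 1 _ _ _], head=1, tail=2, size=1
read(): buf=[_ _ _ _ _], head=2, tail=2, size=0
write(28): buf=[_ _ 28 _ _], head=2, tail=3, size=1
write(96): buf=[_ _ 28 96 _], head=2, tail=4, size=2
read(): buf=[_ _ _ 96 _], head=3, tail=4, size=1
read(): buf=[_ _ _ _ _], head=4, tail=4, size=0
write(48): buf=[_ _ _ _ 48], head=4, tail=0, size=1

Answer: _ _ _ _ 48
4
0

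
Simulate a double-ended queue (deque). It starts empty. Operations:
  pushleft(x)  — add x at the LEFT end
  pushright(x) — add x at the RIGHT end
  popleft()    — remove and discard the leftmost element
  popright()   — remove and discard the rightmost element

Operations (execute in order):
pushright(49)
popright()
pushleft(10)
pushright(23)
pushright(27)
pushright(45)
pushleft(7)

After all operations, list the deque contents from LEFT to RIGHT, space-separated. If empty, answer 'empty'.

Answer: 7 10 23 27 45

Derivation:
pushright(49): [49]
popright(): []
pushleft(10): [10]
pushright(23): [10, 23]
pushright(27): [10, 23, 27]
pushright(45): [10, 23, 27, 45]
pushleft(7): [7, 10, 23, 27, 45]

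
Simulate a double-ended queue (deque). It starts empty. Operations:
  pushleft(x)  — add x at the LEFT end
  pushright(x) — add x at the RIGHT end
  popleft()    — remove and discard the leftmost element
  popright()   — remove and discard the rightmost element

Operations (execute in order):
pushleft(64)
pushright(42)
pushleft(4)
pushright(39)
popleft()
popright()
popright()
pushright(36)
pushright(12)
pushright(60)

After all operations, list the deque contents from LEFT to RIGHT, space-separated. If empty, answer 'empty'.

pushleft(64): [64]
pushright(42): [64, 42]
pushleft(4): [4, 64, 42]
pushright(39): [4, 64, 42, 39]
popleft(): [64, 42, 39]
popright(): [64, 42]
popright(): [64]
pushright(36): [64, 36]
pushright(12): [64, 36, 12]
pushright(60): [64, 36, 12, 60]

Answer: 64 36 12 60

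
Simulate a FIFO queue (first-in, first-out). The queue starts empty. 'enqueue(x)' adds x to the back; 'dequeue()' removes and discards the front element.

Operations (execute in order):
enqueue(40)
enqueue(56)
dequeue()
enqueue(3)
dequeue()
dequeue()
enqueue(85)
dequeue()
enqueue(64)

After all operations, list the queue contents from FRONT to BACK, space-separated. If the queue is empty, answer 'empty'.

enqueue(40): [40]
enqueue(56): [40, 56]
dequeue(): [56]
enqueue(3): [56, 3]
dequeue(): [3]
dequeue(): []
enqueue(85): [85]
dequeue(): []
enqueue(64): [64]

Answer: 64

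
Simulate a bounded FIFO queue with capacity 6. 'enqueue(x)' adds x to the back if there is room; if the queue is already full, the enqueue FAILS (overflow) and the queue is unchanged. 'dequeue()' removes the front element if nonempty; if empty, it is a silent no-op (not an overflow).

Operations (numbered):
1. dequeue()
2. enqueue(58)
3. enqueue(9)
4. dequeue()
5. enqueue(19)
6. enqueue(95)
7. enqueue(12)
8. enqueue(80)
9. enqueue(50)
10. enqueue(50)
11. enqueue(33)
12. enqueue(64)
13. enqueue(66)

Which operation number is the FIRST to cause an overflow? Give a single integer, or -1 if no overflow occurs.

Answer: 10

Derivation:
1. dequeue(): empty, no-op, size=0
2. enqueue(58): size=1
3. enqueue(9): size=2
4. dequeue(): size=1
5. enqueue(19): size=2
6. enqueue(95): size=3
7. enqueue(12): size=4
8. enqueue(80): size=5
9. enqueue(50): size=6
10. enqueue(50): size=6=cap → OVERFLOW (fail)
11. enqueue(33): size=6=cap → OVERFLOW (fail)
12. enqueue(64): size=6=cap → OVERFLOW (fail)
13. enqueue(66): size=6=cap → OVERFLOW (fail)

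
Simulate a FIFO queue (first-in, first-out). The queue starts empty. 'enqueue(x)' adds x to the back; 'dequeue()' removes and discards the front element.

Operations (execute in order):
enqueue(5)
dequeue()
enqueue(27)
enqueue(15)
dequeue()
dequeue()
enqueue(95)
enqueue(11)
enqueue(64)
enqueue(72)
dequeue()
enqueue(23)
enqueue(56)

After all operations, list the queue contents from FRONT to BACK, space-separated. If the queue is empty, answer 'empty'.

Answer: 11 64 72 23 56

Derivation:
enqueue(5): [5]
dequeue(): []
enqueue(27): [27]
enqueue(15): [27, 15]
dequeue(): [15]
dequeue(): []
enqueue(95): [95]
enqueue(11): [95, 11]
enqueue(64): [95, 11, 64]
enqueue(72): [95, 11, 64, 72]
dequeue(): [11, 64, 72]
enqueue(23): [11, 64, 72, 23]
enqueue(56): [11, 64, 72, 23, 56]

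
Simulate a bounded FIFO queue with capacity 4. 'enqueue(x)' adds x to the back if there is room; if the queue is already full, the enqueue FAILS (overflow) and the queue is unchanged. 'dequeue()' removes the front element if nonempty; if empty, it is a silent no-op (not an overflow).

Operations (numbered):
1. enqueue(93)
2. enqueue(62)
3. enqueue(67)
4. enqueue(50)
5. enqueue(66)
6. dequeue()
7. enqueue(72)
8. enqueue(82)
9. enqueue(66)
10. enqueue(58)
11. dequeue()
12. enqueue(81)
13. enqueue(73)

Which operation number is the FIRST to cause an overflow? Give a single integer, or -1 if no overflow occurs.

Answer: 5

Derivation:
1. enqueue(93): size=1
2. enqueue(62): size=2
3. enqueue(67): size=3
4. enqueue(50): size=4
5. enqueue(66): size=4=cap → OVERFLOW (fail)
6. dequeue(): size=3
7. enqueue(72): size=4
8. enqueue(82): size=4=cap → OVERFLOW (fail)
9. enqueue(66): size=4=cap → OVERFLOW (fail)
10. enqueue(58): size=4=cap → OVERFLOW (fail)
11. dequeue(): size=3
12. enqueue(81): size=4
13. enqueue(73): size=4=cap → OVERFLOW (fail)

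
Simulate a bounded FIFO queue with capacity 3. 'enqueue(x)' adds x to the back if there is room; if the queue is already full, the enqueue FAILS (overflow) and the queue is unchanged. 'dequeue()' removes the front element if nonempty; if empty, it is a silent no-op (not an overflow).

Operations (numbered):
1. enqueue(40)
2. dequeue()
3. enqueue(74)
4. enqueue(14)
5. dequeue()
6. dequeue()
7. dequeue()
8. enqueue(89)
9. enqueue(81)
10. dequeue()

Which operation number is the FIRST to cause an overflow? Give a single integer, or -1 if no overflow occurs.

1. enqueue(40): size=1
2. dequeue(): size=0
3. enqueue(74): size=1
4. enqueue(14): size=2
5. dequeue(): size=1
6. dequeue(): size=0
7. dequeue(): empty, no-op, size=0
8. enqueue(89): size=1
9. enqueue(81): size=2
10. dequeue(): size=1

Answer: -1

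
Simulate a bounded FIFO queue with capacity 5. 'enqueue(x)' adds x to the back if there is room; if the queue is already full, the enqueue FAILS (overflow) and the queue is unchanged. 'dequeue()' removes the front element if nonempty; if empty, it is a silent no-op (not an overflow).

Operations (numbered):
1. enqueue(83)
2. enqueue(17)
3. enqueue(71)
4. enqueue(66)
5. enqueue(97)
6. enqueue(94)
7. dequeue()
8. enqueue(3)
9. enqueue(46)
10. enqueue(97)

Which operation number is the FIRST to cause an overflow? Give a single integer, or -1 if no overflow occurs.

1. enqueue(83): size=1
2. enqueue(17): size=2
3. enqueue(71): size=3
4. enqueue(66): size=4
5. enqueue(97): size=5
6. enqueue(94): size=5=cap → OVERFLOW (fail)
7. dequeue(): size=4
8. enqueue(3): size=5
9. enqueue(46): size=5=cap → OVERFLOW (fail)
10. enqueue(97): size=5=cap → OVERFLOW (fail)

Answer: 6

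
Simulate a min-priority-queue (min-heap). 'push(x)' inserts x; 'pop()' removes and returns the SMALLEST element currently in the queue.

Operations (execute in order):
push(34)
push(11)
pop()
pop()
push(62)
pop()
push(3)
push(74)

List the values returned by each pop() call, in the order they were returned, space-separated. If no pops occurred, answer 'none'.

push(34): heap contents = [34]
push(11): heap contents = [11, 34]
pop() → 11: heap contents = [34]
pop() → 34: heap contents = []
push(62): heap contents = [62]
pop() → 62: heap contents = []
push(3): heap contents = [3]
push(74): heap contents = [3, 74]

Answer: 11 34 62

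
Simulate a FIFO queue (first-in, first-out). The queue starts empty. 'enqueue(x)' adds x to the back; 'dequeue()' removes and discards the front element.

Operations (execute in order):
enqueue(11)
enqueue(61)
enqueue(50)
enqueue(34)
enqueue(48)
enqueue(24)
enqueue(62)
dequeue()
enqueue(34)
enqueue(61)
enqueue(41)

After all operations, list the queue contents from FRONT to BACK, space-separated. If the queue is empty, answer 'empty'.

Answer: 61 50 34 48 24 62 34 61 41

Derivation:
enqueue(11): [11]
enqueue(61): [11, 61]
enqueue(50): [11, 61, 50]
enqueue(34): [11, 61, 50, 34]
enqueue(48): [11, 61, 50, 34, 48]
enqueue(24): [11, 61, 50, 34, 48, 24]
enqueue(62): [11, 61, 50, 34, 48, 24, 62]
dequeue(): [61, 50, 34, 48, 24, 62]
enqueue(34): [61, 50, 34, 48, 24, 62, 34]
enqueue(61): [61, 50, 34, 48, 24, 62, 34, 61]
enqueue(41): [61, 50, 34, 48, 24, 62, 34, 61, 41]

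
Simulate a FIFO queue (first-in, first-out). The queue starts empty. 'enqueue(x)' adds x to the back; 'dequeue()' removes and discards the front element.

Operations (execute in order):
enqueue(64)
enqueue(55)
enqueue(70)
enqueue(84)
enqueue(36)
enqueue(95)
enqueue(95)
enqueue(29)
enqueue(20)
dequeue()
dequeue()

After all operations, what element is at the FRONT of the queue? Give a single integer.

enqueue(64): queue = [64]
enqueue(55): queue = [64, 55]
enqueue(70): queue = [64, 55, 70]
enqueue(84): queue = [64, 55, 70, 84]
enqueue(36): queue = [64, 55, 70, 84, 36]
enqueue(95): queue = [64, 55, 70, 84, 36, 95]
enqueue(95): queue = [64, 55, 70, 84, 36, 95, 95]
enqueue(29): queue = [64, 55, 70, 84, 36, 95, 95, 29]
enqueue(20): queue = [64, 55, 70, 84, 36, 95, 95, 29, 20]
dequeue(): queue = [55, 70, 84, 36, 95, 95, 29, 20]
dequeue(): queue = [70, 84, 36, 95, 95, 29, 20]

Answer: 70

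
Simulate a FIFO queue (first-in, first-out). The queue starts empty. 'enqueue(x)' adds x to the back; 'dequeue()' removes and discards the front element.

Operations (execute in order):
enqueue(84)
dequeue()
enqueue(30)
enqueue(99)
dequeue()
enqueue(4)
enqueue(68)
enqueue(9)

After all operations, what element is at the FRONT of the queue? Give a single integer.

enqueue(84): queue = [84]
dequeue(): queue = []
enqueue(30): queue = [30]
enqueue(99): queue = [30, 99]
dequeue(): queue = [99]
enqueue(4): queue = [99, 4]
enqueue(68): queue = [99, 4, 68]
enqueue(9): queue = [99, 4, 68, 9]

Answer: 99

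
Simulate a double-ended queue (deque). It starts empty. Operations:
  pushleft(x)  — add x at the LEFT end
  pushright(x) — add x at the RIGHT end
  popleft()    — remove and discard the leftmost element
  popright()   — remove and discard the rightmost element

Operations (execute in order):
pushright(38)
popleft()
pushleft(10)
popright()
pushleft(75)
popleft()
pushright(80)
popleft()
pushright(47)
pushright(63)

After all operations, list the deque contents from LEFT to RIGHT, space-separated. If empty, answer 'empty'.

pushright(38): [38]
popleft(): []
pushleft(10): [10]
popright(): []
pushleft(75): [75]
popleft(): []
pushright(80): [80]
popleft(): []
pushright(47): [47]
pushright(63): [47, 63]

Answer: 47 63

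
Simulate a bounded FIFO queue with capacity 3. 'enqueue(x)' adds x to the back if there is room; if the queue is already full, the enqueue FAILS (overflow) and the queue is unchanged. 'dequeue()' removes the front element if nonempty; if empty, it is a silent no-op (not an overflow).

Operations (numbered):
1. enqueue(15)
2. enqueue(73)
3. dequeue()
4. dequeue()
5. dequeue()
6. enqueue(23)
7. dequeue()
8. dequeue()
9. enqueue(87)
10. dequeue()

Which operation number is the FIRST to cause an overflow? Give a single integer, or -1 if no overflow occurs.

Answer: -1

Derivation:
1. enqueue(15): size=1
2. enqueue(73): size=2
3. dequeue(): size=1
4. dequeue(): size=0
5. dequeue(): empty, no-op, size=0
6. enqueue(23): size=1
7. dequeue(): size=0
8. dequeue(): empty, no-op, size=0
9. enqueue(87): size=1
10. dequeue(): size=0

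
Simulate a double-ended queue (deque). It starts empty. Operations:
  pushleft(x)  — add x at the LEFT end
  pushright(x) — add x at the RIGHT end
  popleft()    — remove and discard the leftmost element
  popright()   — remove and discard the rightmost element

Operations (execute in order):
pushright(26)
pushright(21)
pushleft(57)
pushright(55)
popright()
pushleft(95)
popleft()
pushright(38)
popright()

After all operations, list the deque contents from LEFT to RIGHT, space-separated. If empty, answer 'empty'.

pushright(26): [26]
pushright(21): [26, 21]
pushleft(57): [57, 26, 21]
pushright(55): [57, 26, 21, 55]
popright(): [57, 26, 21]
pushleft(95): [95, 57, 26, 21]
popleft(): [57, 26, 21]
pushright(38): [57, 26, 21, 38]
popright(): [57, 26, 21]

Answer: 57 26 21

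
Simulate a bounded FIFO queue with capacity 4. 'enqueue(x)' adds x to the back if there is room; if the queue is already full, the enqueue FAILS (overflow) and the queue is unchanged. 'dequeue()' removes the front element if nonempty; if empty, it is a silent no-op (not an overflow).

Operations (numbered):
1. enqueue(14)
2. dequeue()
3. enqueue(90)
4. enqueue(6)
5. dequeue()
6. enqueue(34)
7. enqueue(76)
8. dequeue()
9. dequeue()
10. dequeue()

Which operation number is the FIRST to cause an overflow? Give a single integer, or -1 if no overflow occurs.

Answer: -1

Derivation:
1. enqueue(14): size=1
2. dequeue(): size=0
3. enqueue(90): size=1
4. enqueue(6): size=2
5. dequeue(): size=1
6. enqueue(34): size=2
7. enqueue(76): size=3
8. dequeue(): size=2
9. dequeue(): size=1
10. dequeue(): size=0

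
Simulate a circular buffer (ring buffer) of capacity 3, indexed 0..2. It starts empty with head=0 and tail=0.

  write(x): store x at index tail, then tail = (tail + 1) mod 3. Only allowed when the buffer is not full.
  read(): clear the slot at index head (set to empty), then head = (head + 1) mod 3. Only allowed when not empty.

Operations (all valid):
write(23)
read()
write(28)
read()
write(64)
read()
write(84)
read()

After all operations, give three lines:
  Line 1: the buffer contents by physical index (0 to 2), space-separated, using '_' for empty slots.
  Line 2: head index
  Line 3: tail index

Answer: _ _ _
1
1

Derivation:
write(23): buf=[23 _ _], head=0, tail=1, size=1
read(): buf=[_ _ _], head=1, tail=1, size=0
write(28): buf=[_ 28 _], head=1, tail=2, size=1
read(): buf=[_ _ _], head=2, tail=2, size=0
write(64): buf=[_ _ 64], head=2, tail=0, size=1
read(): buf=[_ _ _], head=0, tail=0, size=0
write(84): buf=[84 _ _], head=0, tail=1, size=1
read(): buf=[_ _ _], head=1, tail=1, size=0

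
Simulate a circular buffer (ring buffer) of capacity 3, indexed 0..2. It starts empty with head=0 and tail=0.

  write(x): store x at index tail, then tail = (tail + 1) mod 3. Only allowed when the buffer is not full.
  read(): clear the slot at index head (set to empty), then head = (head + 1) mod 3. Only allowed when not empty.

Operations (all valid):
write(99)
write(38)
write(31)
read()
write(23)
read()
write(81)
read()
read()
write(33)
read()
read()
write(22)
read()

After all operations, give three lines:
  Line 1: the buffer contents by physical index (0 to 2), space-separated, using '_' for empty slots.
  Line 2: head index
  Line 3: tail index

write(99): buf=[99 _ _], head=0, tail=1, size=1
write(38): buf=[99 38 _], head=0, tail=2, size=2
write(31): buf=[99 38 31], head=0, tail=0, size=3
read(): buf=[_ 38 31], head=1, tail=0, size=2
write(23): buf=[23 38 31], head=1, tail=1, size=3
read(): buf=[23 _ 31], head=2, tail=1, size=2
write(81): buf=[23 81 31], head=2, tail=2, size=3
read(): buf=[23 81 _], head=0, tail=2, size=2
read(): buf=[_ 81 _], head=1, tail=2, size=1
write(33): buf=[_ 81 33], head=1, tail=0, size=2
read(): buf=[_ _ 33], head=2, tail=0, size=1
read(): buf=[_ _ _], head=0, tail=0, size=0
write(22): buf=[22 _ _], head=0, tail=1, size=1
read(): buf=[_ _ _], head=1, tail=1, size=0

Answer: _ _ _
1
1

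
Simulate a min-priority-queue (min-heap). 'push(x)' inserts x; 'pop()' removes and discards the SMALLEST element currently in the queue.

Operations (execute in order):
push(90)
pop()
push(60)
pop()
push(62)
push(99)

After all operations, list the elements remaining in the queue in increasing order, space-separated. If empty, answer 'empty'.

Answer: 62 99

Derivation:
push(90): heap contents = [90]
pop() → 90: heap contents = []
push(60): heap contents = [60]
pop() → 60: heap contents = []
push(62): heap contents = [62]
push(99): heap contents = [62, 99]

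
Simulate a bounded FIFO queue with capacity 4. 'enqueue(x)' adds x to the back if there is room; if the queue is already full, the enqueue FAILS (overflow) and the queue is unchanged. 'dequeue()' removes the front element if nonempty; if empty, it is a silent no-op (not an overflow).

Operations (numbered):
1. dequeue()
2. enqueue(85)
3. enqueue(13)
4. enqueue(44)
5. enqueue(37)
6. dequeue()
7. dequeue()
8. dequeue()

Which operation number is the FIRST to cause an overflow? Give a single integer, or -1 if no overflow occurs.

Answer: -1

Derivation:
1. dequeue(): empty, no-op, size=0
2. enqueue(85): size=1
3. enqueue(13): size=2
4. enqueue(44): size=3
5. enqueue(37): size=4
6. dequeue(): size=3
7. dequeue(): size=2
8. dequeue(): size=1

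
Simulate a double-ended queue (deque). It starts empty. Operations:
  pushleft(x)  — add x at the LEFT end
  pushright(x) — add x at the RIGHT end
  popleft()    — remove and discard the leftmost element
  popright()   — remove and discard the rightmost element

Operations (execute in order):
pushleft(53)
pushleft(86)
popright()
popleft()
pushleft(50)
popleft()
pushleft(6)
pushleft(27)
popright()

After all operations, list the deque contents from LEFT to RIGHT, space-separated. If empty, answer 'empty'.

Answer: 27

Derivation:
pushleft(53): [53]
pushleft(86): [86, 53]
popright(): [86]
popleft(): []
pushleft(50): [50]
popleft(): []
pushleft(6): [6]
pushleft(27): [27, 6]
popright(): [27]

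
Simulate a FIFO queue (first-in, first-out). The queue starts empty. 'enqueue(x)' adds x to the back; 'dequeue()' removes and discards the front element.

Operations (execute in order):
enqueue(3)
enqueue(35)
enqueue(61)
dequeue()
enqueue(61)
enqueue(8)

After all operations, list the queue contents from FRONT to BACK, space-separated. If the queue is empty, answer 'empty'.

enqueue(3): [3]
enqueue(35): [3, 35]
enqueue(61): [3, 35, 61]
dequeue(): [35, 61]
enqueue(61): [35, 61, 61]
enqueue(8): [35, 61, 61, 8]

Answer: 35 61 61 8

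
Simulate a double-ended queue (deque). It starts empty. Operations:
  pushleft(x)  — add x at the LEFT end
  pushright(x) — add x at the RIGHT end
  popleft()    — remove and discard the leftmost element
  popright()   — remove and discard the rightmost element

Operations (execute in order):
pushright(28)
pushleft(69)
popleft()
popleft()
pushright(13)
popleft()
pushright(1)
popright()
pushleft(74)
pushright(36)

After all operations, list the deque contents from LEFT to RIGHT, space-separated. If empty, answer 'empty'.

pushright(28): [28]
pushleft(69): [69, 28]
popleft(): [28]
popleft(): []
pushright(13): [13]
popleft(): []
pushright(1): [1]
popright(): []
pushleft(74): [74]
pushright(36): [74, 36]

Answer: 74 36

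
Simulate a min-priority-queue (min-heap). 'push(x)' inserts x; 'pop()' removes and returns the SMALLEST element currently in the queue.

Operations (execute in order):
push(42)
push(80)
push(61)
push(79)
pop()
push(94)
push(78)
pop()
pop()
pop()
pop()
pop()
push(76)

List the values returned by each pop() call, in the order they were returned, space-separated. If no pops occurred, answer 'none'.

push(42): heap contents = [42]
push(80): heap contents = [42, 80]
push(61): heap contents = [42, 61, 80]
push(79): heap contents = [42, 61, 79, 80]
pop() → 42: heap contents = [61, 79, 80]
push(94): heap contents = [61, 79, 80, 94]
push(78): heap contents = [61, 78, 79, 80, 94]
pop() → 61: heap contents = [78, 79, 80, 94]
pop() → 78: heap contents = [79, 80, 94]
pop() → 79: heap contents = [80, 94]
pop() → 80: heap contents = [94]
pop() → 94: heap contents = []
push(76): heap contents = [76]

Answer: 42 61 78 79 80 94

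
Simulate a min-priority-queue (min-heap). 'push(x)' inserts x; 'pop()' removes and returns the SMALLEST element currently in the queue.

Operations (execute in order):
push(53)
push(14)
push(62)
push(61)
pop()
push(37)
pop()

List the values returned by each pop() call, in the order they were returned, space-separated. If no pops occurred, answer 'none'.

Answer: 14 37

Derivation:
push(53): heap contents = [53]
push(14): heap contents = [14, 53]
push(62): heap contents = [14, 53, 62]
push(61): heap contents = [14, 53, 61, 62]
pop() → 14: heap contents = [53, 61, 62]
push(37): heap contents = [37, 53, 61, 62]
pop() → 37: heap contents = [53, 61, 62]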